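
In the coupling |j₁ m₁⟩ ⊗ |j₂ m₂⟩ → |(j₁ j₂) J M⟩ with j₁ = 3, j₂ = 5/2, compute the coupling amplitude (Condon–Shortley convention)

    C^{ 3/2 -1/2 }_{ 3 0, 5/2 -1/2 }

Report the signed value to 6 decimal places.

√[4·4!2!1!/8! · 3!3!2!3!1!2!] = √(144/35)
  +(−1)^1/∏(1,3,2,1,0,0)! = -1/12  (running -1/12)
  +(−1)^2/∏(2,2,1,0,1,1)! = 1/4  (running 1/6)
⟨..|..⟩ = √(144/35)·(1/6) = +0.338062

+√(4/35) ≈ +0.338062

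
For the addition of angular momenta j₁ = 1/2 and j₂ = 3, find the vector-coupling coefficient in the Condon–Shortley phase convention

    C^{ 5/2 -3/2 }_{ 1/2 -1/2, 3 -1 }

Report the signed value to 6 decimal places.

-0.534522

triangle: 1!*0!*5!/7! = 120/5040
(j±m)!: 0!*1!*2!*4!*1!*4! = 1152
prefactor² = (2J+1)*Δ*N² = 1152/7
  k=1: −1/(1!*0!*0!*1!*0!*4!) = -1/24
Σ = -1/24  ⇒  CG² = 1152/7*(-1/24)² = 2/7
CG = −√(2/7) = -0.534522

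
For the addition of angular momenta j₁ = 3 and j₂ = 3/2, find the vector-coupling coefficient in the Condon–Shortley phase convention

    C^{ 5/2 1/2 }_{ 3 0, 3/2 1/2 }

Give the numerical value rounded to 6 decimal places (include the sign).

-0.414039

√[6·2!4!1!/8! · 3!3!2!1!3!2!] = √(216/35)
  +(−1)^1/∏(1,1,2,1,2,0)! = -1/4  (running -1/4)
  +(−1)^2/∏(2,0,1,0,3,1)! = 1/12  (running -1/6)
⟨..|..⟩ = √(216/35)·(-1/6) = -0.414039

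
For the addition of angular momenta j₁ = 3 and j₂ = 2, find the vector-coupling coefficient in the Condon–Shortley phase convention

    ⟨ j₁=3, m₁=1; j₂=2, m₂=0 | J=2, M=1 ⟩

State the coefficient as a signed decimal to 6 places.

j₁+j₂−J=3  J+j₁−j₂=3  J−j₁+j₂=1  j₁+j₂+J+1=8
(j₁±m₁, j₂±m₂, J±M) = (4,2,2,2,3,1)
P² = 36/7
sum k=1..2:
  [1] −1/4 = -1/4
  [2] +1/12 = 1/12
S = -1/6
C² = P²·S² = 1/7 ; C = -0.377964

-0.377964  (= −√(1/7))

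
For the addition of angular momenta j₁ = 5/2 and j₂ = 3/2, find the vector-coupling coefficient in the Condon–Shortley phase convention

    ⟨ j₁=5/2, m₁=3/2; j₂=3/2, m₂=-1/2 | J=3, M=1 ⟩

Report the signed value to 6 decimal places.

+0.639010  (= +√(49/120))

triangle: 1!×4!×2!/8! = 48/40320
(j±m)!: 4!×1!×1!×2!×4!×2! = 2304
prefactor² = (2J+1)×Δ×N² = 96/5
  k=0: +1/(0!×1!×1!×1!×3!×1!) = 1/6
  k=1: −1/(1!×0!×0!×0!×4!×2!) = -1/48
Σ = 7/48  ⇒  CG² = 96/5×7/48² = 49/120
CG = +√(49/120) = +0.639010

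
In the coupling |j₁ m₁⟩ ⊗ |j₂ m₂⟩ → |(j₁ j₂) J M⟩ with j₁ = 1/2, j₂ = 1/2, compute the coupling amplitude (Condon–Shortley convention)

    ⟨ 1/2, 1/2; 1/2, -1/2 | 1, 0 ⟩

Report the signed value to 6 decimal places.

+√(1/2) = +0.707107

triangle: 0!×1!×1!/3! = 1/6
(j±m)!: 1!×0!×0!×1!×1!×1! = 1
prefactor² = (2J+1)×Δ×N² = 1/2
  k=0: +1/(0!×0!×0!×0!×1!×1!) = 1
Σ = 1  ⇒  CG² = 1/2×1² = 1/2
CG = +√(1/2) = +0.707107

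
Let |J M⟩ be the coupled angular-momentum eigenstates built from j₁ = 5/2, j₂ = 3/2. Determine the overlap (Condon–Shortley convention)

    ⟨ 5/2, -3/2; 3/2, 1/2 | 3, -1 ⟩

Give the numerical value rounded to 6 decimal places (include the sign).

√[7·1!4!2!/8! · 1!4!2!1!2!4!] = √(96/5)
  +(−1)^0/∏(0,1,4,2,0,0)! = 1/48  (running 1/48)
  +(−1)^1/∏(1,0,3,1,1,1)! = -1/6  (running -7/48)
⟨..|..⟩ = √(96/5)·(-7/48) = -0.639010

-0.639010  (= −√(49/120))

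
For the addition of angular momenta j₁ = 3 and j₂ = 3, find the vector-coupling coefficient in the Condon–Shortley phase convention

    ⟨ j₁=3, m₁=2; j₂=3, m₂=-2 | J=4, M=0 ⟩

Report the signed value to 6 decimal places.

+0.564076  (= +√(7/22))

j₁+j₂−J=2  J+j₁−j₂=4  J−j₁+j₂=4  j₁+j₂+J+1=11
(j₁±m₁, j₂±m₂, J±M) = (5,1,1,5,4,4)
P² = 165888/77
sum k=0..1:
  [0] +1/72 = 1/72
  [1] −1/576 = -1/576
S = 7/576
C² = P²·S² = 7/22 ; C = +0.564076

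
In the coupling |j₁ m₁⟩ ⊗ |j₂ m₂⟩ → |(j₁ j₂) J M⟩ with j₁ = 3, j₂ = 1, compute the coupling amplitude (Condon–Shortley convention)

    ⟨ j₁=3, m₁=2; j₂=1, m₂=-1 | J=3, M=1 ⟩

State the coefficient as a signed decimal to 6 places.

+0.645497

√[7·1!5!1!/8! · 5!1!0!2!4!2!] = √(240)
  +(−1)^0/∏(0,1,1,0,4,1)! = 1/24  (running 1/24)
⟨..|..⟩ = √(240)·(1/24) = +0.645497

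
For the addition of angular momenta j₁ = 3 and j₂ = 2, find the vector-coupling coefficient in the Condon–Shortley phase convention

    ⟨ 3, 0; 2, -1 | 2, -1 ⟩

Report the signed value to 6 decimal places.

-0.534522  (= −√(2/7))

√[5·3!3!1!/8! · 3!3!1!3!1!3!] = √(81/14)
  +(−1)^0/∏(0,3,3,1,0,0)! = 1/36  (running 1/36)
  +(−1)^1/∏(1,2,2,0,1,1)! = -1/4  (running -2/9)
⟨..|..⟩ = √(81/14)·(-2/9) = -0.534522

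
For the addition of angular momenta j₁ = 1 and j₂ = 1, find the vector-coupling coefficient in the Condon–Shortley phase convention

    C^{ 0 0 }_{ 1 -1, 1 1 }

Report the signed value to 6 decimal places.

+√(1/3) ≈ +0.577350

triangle: 2!*0!*0!/3! = 2/6
(j±m)!: 0!*2!*2!*0!*0!*0! = 4
prefactor² = (2J+1)*Δ*N² = 4/3
  k=2: +1/(2!*0!*0!*0!*0!*0!) = 1/2
Σ = 1/2  ⇒  CG² = 4/3*1/2² = 1/3
CG = +√(1/3) = +0.577350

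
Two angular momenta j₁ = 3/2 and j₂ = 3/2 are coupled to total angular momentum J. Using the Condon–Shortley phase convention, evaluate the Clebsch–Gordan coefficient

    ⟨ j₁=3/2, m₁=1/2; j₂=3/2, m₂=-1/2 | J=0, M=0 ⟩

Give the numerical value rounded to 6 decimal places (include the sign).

−√(1/4) = -0.500000

j₁+j₂−J=3  J+j₁−j₂=0  J−j₁+j₂=0  j₁+j₂+J+1=4
(j₁±m₁, j₂±m₂, J±M) = (2,1,1,2,0,0)
P² = 1
sum k=1..1:
  [1] −1/2 = -1/2
S = -1/2
C² = P²·S² = 1/4 ; C = -0.500000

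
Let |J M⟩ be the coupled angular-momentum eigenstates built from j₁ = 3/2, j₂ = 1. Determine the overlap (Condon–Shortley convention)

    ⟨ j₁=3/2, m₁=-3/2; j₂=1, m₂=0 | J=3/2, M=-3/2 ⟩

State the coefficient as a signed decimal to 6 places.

√[4·1!2!1!/5! · 0!3!1!1!0!3!] = √(12/5)
  +(−1)^1/∏(1,0,2,0,0,1)! = -1/2  (running -1/2)
⟨..|..⟩ = √(12/5)·(-1/2) = -0.774597

-0.774597  (= −√(3/5))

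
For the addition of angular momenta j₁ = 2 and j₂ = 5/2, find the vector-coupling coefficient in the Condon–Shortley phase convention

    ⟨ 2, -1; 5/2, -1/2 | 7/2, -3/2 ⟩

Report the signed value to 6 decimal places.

-0.308607

triangle: 1!×3!×4!/9! = 144/362880
(j±m)!: 1!×3!×2!×3!×2!×5! = 17280
prefactor² = (2J+1)×Δ×N² = 384/7
  k=0: +1/(0!×1!×3!×2!×0!×2!) = 1/24
  k=1: −1/(1!×0!×2!×1!×1!×3!) = -1/12
Σ = -1/24  ⇒  CG² = 384/7×(-1/24)² = 2/21
CG = −√(2/21) = -0.308607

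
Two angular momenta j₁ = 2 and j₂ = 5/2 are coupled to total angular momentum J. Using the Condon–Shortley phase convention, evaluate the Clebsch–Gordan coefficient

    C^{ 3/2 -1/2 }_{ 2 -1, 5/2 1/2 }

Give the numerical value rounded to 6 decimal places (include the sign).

triangle: 3!*1!*2!/7! = 12/5040
(j±m)!: 1!*3!*3!*2!*1!*2! = 144
prefactor² = (2J+1)*Δ*N² = 48/35
  k=2: +1/(2!*1!*1!*1!*0!*1!) = 1/2
  k=3: −1/(3!*0!*0!*0!*1!*2!) = -1/12
Σ = 5/12  ⇒  CG² = 48/35*5/12² = 5/21
CG = +√(5/21) = +0.487950

+0.487950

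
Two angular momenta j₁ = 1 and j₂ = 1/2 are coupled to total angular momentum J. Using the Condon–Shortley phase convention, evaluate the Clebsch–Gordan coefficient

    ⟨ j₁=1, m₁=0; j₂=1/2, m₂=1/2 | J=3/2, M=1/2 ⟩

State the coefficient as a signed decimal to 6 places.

triangle: 0!×2!×1!/4! = 2/24
(j±m)!: 1!×1!×1!×0!×2!×1! = 2
prefactor² = (2J+1)×Δ×N² = 2/3
  k=0: +1/(0!×0!×1!×1!×1!×0!) = 1
Σ = 1  ⇒  CG² = 2/3×1² = 2/3
CG = +√(2/3) = +0.816497

+√(2/3) ≈ +0.816497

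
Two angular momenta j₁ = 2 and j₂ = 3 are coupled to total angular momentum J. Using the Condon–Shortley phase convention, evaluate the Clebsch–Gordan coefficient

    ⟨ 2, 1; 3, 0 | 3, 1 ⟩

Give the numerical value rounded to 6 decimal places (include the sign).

j₁+j₂−J=2  J+j₁−j₂=2  J−j₁+j₂=4  j₁+j₂+J+1=9
(j₁±m₁, j₂±m₂, J±M) = (3,1,3,3,4,2)
P² = 96/5
sum k=0..1:
  [0] +1/12 = 1/12
  [1] −1/8 = -1/8
S = -1/24
C² = P²·S² = 1/30 ; C = -0.182574

-0.182574  (= −√(1/30))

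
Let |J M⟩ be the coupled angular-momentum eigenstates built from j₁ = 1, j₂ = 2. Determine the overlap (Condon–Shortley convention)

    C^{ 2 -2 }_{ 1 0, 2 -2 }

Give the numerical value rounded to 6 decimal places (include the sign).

+√(2/3) ≈ +0.816497

triangle: 1!*1!*3!/6! = 6/720
(j±m)!: 1!*1!*0!*4!*0!*4! = 576
prefactor² = (2J+1)*Δ*N² = 24
  k=0: +1/(0!*1!*1!*0!*0!*3!) = 1/6
Σ = 1/6  ⇒  CG² = 24*1/6² = 2/3
CG = +√(2/3) = +0.816497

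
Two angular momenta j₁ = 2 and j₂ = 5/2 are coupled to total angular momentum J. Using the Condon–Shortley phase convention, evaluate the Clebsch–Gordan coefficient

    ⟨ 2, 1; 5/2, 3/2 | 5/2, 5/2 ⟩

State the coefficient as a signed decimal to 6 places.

−√(3/7) = -0.654654

triangle: 2!×2!×3!/8! = 24/40320
(j±m)!: 3!×1!×4!×1!×5!×0! = 17280
prefactor² = (2J+1)×Δ×N² = 432/7
  k=1: −1/(1!×1!×0!×3!×2!×0!) = -1/12
Σ = -1/12  ⇒  CG² = 432/7×(-1/12)² = 3/7
CG = −√(3/7) = -0.654654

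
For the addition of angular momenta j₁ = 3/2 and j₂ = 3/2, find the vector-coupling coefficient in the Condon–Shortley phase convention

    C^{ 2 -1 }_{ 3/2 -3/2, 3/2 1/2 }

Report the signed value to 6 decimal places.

j₁+j₂−J=1  J+j₁−j₂=2  J−j₁+j₂=2  j₁+j₂+J+1=6
(j₁±m₁, j₂±m₂, J±M) = (0,3,2,1,1,3)
P² = 2
sum k=1..1:
  [1] −1/2 = -1/2
S = -1/2
C² = P²·S² = 1/2 ; C = -0.707107

−√(1/2) ≈ -0.707107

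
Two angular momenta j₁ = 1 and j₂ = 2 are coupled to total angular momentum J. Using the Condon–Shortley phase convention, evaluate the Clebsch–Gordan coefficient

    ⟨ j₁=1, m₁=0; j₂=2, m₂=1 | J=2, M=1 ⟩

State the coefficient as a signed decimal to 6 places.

-0.408248

√[5·1!1!3!/6! · 1!1!3!1!3!1!] = √(3/2)
  +(−1)^0/∏(0,1,1,3,0,0)! = 1/6  (running 1/6)
  +(−1)^1/∏(1,0,0,2,1,1)! = -1/2  (running -1/3)
⟨..|..⟩ = √(3/2)·(-1/3) = -0.408248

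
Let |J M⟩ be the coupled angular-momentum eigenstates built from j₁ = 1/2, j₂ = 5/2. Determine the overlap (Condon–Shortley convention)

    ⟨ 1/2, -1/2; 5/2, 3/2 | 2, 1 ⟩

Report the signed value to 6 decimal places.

-0.816497

j₁+j₂−J=1  J+j₁−j₂=0  J−j₁+j₂=4  j₁+j₂+J+1=6
(j₁±m₁, j₂±m₂, J±M) = (0,1,4,1,3,1)
P² = 24
sum k=1..1:
  [1] −1/6 = -1/6
S = -1/6
C² = P²·S² = 2/3 ; C = -0.816497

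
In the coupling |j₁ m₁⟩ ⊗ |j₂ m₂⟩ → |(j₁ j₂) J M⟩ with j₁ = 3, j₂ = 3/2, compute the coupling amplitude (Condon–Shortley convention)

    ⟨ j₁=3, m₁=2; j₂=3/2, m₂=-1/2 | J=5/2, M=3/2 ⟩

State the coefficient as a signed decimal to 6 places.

+0.267261

j₁+j₂−J=2  J+j₁−j₂=4  J−j₁+j₂=1  j₁+j₂+J+1=8
(j₁±m₁, j₂±m₂, J±M) = (5,1,1,2,4,1)
P² = 288/7
sum k=0..1:
  [0] +1/12 = 1/12
  [1] −1/24 = -1/24
S = 1/24
C² = P²·S² = 1/14 ; C = +0.267261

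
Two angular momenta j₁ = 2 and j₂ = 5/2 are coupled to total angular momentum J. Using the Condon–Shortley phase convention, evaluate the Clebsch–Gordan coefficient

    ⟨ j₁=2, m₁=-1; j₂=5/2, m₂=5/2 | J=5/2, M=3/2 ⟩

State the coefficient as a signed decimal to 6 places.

+0.654654

j₁+j₂−J=2  J+j₁−j₂=2  J−j₁+j₂=3  j₁+j₂+J+1=8
(j₁±m₁, j₂±m₂, J±M) = (1,3,5,0,4,1)
P² = 432/7
sum k=2..2:
  [2] +1/12 = 1/12
S = 1/12
C² = P²·S² = 3/7 ; C = +0.654654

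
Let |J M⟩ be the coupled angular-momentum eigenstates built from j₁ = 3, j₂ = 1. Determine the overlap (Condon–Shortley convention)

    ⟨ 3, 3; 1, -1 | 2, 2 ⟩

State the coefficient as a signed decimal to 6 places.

+0.845154

j₁+j₂−J=2  J+j₁−j₂=4  J−j₁+j₂=0  j₁+j₂+J+1=7
(j₁±m₁, j₂±m₂, J±M) = (6,0,0,2,4,0)
P² = 11520/7
sum k=0..0:
  [0] +1/48 = 1/48
S = 1/48
C² = P²·S² = 5/7 ; C = +0.845154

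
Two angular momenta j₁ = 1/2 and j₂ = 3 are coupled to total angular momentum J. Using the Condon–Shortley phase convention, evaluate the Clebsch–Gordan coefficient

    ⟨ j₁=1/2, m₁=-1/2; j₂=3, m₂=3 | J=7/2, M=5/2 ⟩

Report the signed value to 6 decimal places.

j₁+j₂−J=0  J+j₁−j₂=1  J−j₁+j₂=6  j₁+j₂+J+1=8
(j₁±m₁, j₂±m₂, J±M) = (0,1,6,0,6,1)
P² = 518400/7
sum k=0..0:
  [0] +1/720 = 1/720
S = 1/720
C² = P²·S² = 1/7 ; C = +0.377964

+√(1/7) ≈ +0.377964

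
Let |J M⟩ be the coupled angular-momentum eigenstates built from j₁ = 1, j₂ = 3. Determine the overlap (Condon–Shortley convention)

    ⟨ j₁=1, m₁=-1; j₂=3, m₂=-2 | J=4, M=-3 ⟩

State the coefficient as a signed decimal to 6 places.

+√(3/4) = +0.866025

√[9·0!2!6!/9! · 0!2!1!5!1!7!] = √(43200)
  +(−1)^0/∏(0,0,2,1,0,5)! = 1/240  (running 1/240)
⟨..|..⟩ = √(43200)·(1/240) = +0.866025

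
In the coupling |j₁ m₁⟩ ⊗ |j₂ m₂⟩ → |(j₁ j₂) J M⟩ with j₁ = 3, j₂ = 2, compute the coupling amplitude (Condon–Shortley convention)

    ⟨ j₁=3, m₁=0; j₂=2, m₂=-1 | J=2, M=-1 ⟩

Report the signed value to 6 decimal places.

j₁+j₂−J=3  J+j₁−j₂=3  J−j₁+j₂=1  j₁+j₂+J+1=8
(j₁±m₁, j₂±m₂, J±M) = (3,3,1,3,1,3)
P² = 81/14
sum k=0..1:
  [0] +1/36 = 1/36
  [1] −1/4 = -1/4
S = -2/9
C² = P²·S² = 2/7 ; C = -0.534522

−√(2/7) = -0.534522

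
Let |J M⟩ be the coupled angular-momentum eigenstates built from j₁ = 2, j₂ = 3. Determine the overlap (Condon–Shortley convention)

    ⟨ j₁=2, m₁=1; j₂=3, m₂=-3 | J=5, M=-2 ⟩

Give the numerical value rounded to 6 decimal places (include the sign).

+0.182574  (= +√(1/30))

√[11·0!4!6!/11! · 3!1!0!6!3!7!] = √(622080)
  +(−1)^0/∏(0,0,1,0,3,6)! = 1/4320  (running 1/4320)
⟨..|..⟩ = √(622080)·(1/4320) = +0.182574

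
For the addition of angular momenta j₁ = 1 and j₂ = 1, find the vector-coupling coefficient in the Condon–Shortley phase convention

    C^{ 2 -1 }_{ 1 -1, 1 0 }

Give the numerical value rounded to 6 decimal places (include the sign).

j₁+j₂−J=0  J+j₁−j₂=2  J−j₁+j₂=2  j₁+j₂+J+1=5
(j₁±m₁, j₂±m₂, J±M) = (0,2,1,1,1,3)
P² = 2
sum k=0..0:
  [0] +1/2 = 1/2
S = 1/2
C² = P²·S² = 1/2 ; C = +0.707107

+√(1/2) = +0.707107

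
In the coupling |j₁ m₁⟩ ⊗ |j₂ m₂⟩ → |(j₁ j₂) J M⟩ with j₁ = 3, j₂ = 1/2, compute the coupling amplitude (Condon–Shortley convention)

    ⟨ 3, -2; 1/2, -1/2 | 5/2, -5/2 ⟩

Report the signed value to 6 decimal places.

triangle: 1!*5!*0!/7! = 120/5040
(j±m)!: 1!*5!*0!*1!*0!*5! = 14400
prefactor² = (2J+1)*Δ*N² = 14400/7
  k=0: +1/(0!*1!*5!*0!*0!*0!) = 1/120
Σ = 1/120  ⇒  CG² = 14400/7*1/120² = 1/7
CG = +√(1/7) = +0.377964

+0.377964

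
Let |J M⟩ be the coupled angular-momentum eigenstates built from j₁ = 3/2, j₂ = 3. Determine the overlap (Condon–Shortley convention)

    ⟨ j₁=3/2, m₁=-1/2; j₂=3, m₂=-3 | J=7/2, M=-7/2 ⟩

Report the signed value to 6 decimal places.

+√(2/3) ≈ +0.816497

j₁+j₂−J=1  J+j₁−j₂=2  J−j₁+j₂=5  j₁+j₂+J+1=9
(j₁±m₁, j₂±m₂, J±M) = (1,2,0,6,0,7)
P² = 38400
sum k=0..0:
  [0] +1/240 = 1/240
S = 1/240
C² = P²·S² = 2/3 ; C = +0.816497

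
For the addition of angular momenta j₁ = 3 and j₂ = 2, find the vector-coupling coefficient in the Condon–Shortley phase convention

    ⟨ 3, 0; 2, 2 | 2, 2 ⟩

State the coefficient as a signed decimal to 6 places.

triangle: 3!*3!*1!/8! = 36/40320
(j±m)!: 3!*3!*4!*0!*4!*0! = 20736
prefactor² = (2J+1)*Δ*N² = 648/7
  k=3: −1/(3!*0!*0!*1!*3!*0!) = -1/36
Σ = -1/36  ⇒  CG² = 648/7*(-1/36)² = 1/14
CG = −√(1/14) = -0.267261

−√(1/14) ≈ -0.267261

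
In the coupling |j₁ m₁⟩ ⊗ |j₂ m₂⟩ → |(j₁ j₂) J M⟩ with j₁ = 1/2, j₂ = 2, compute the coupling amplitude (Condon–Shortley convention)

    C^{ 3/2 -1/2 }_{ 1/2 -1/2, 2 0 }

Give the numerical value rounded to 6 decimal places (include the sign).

-0.632456

√[4·1!0!3!/5! · 0!1!2!2!1!2!] = √(8/5)
  +(−1)^1/∏(1,0,0,1,0,2)! = -1/2  (running -1/2)
⟨..|..⟩ = √(8/5)·(-1/2) = -0.632456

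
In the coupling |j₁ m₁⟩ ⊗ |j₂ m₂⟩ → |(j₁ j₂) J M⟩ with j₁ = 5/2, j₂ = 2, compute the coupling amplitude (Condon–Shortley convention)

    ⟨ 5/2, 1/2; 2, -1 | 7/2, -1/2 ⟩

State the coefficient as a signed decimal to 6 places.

√[8·1!4!3!/9! · 3!2!1!3!3!4!] = √(1152/35)
  +(−1)^0/∏(0,1,2,1,2,2)! = 1/8  (running 1/8)
  +(−1)^1/∏(1,0,1,0,3,3)! = -1/36  (running 7/72)
⟨..|..⟩ = √(1152/35)·(7/72) = +0.557773

+0.557773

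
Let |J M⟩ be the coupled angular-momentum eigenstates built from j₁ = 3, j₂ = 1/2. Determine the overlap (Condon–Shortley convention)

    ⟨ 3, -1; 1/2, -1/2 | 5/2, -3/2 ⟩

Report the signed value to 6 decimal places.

triangle: 1!×5!×0!/7! = 120/5040
(j±m)!: 2!×4!×0!×1!×1!×4! = 1152
prefactor² = (2J+1)×Δ×N² = 1152/7
  k=0: +1/(0!×1!×4!×0!×1!×0!) = 1/24
Σ = 1/24  ⇒  CG² = 1152/7×1/24² = 2/7
CG = +√(2/7) = +0.534522

+0.534522  (= +√(2/7))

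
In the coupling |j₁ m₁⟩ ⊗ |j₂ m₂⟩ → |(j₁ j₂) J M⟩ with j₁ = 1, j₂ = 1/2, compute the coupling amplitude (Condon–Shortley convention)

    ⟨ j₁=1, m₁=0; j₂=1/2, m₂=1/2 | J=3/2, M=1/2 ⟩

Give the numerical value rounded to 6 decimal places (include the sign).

+√(2/3) = +0.816497

√[4·0!2!1!/4! · 1!1!1!0!2!1!] = √(2/3)
  +(−1)^0/∏(0,0,1,1,1,0)! = 1  (running 1)
⟨..|..⟩ = √(2/3)·(1) = +0.816497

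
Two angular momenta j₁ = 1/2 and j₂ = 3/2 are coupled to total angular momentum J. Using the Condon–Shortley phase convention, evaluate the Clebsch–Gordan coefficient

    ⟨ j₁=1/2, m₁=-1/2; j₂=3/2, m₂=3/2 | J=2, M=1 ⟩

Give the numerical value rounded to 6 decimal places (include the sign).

j₁+j₂−J=0  J+j₁−j₂=1  J−j₁+j₂=3  j₁+j₂+J+1=5
(j₁±m₁, j₂±m₂, J±M) = (0,1,3,0,3,1)
P² = 9
sum k=0..0:
  [0] +1/6 = 1/6
S = 1/6
C² = P²·S² = 1/4 ; C = +0.500000

+0.500000  (= +√(1/4))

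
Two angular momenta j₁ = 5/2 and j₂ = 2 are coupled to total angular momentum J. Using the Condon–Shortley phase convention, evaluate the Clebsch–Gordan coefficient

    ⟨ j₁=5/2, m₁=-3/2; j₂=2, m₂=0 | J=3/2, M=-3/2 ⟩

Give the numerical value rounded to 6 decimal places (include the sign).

+0.585540  (= +√(12/35))

√[4·3!2!1!/7! · 1!4!2!2!0!3!] = √(192/35)
  +(−1)^2/∏(2,1,2,0,0,1)! = 1/4  (running 1/4)
⟨..|..⟩ = √(192/35)·(1/4) = +0.585540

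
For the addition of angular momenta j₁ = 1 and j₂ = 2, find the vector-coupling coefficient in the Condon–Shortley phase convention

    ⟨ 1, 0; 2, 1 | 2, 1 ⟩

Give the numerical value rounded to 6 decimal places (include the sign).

triangle: 1!*1!*3!/6! = 6/720
(j±m)!: 1!*1!*3!*1!*3!*1! = 36
prefactor² = (2J+1)*Δ*N² = 3/2
  k=0: +1/(0!*1!*1!*3!*0!*0!) = 1/6
  k=1: −1/(1!*0!*0!*2!*1!*1!) = -1/2
Σ = -1/3  ⇒  CG² = 3/2*(-1/3)² = 1/6
CG = −√(1/6) = -0.408248

-0.408248  (= −√(1/6))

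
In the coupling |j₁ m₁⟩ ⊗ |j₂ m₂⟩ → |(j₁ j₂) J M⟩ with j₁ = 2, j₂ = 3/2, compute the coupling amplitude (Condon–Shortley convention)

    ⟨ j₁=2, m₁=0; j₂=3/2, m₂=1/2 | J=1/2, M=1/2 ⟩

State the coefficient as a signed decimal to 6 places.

+√(1/5) ≈ +0.447214

j₁+j₂−J=3  J+j₁−j₂=1  J−j₁+j₂=0  j₁+j₂+J+1=5
(j₁±m₁, j₂±m₂, J±M) = (2,2,2,1,1,0)
P² = 4/5
sum k=2..2:
  [2] +1/2 = 1/2
S = 1/2
C² = P²·S² = 1/5 ; C = +0.447214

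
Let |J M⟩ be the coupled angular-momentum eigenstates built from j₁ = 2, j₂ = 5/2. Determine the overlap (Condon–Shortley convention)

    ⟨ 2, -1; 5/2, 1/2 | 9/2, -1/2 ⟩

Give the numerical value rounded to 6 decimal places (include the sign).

+0.563436  (= +√(20/63))

√[10·0!4!5!/10! · 1!3!3!2!4!5!] = √(11520/7)
  +(−1)^0/∏(0,0,3,3,1,2)! = 1/72  (running 1/72)
⟨..|..⟩ = √(11520/7)·(1/72) = +0.563436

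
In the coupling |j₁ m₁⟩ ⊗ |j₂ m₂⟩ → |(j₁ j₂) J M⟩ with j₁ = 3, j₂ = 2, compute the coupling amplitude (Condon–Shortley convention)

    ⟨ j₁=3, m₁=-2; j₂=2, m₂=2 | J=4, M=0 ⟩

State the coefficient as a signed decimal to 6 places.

-0.377964  (= −√(1/7))

√[9·1!5!3!/10! · 1!5!4!0!4!4!] = √(20736/7)
  +(−1)^1/∏(1,0,4,3,1,0)! = -1/144  (running -1/144)
⟨..|..⟩ = √(20736/7)·(-1/144) = -0.377964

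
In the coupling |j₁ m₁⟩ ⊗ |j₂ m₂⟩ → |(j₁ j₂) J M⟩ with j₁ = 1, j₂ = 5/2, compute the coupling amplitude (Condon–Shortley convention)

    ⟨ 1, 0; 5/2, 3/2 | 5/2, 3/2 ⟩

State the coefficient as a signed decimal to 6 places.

-0.507093

√[6·1!1!4!/7! · 1!1!4!1!4!1!] = √(576/35)
  +(−1)^0/∏(0,1,1,4,0,0)! = 1/24  (running 1/24)
  +(−1)^1/∏(1,0,0,3,1,1)! = -1/6  (running -1/8)
⟨..|..⟩ = √(576/35)·(-1/8) = -0.507093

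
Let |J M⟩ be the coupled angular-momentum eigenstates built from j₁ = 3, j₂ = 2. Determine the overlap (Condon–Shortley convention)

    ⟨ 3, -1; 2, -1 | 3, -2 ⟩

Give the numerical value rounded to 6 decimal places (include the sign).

√[7·2!4!2!/9! · 2!4!1!3!1!5!] = √(64)
  +(−1)^0/∏(0,2,4,1,0,1)! = 1/48  (running 1/48)
  +(−1)^1/∏(1,1,3,0,1,2)! = -1/12  (running -1/16)
⟨..|..⟩ = √(64)·(-1/16) = -0.500000

-0.500000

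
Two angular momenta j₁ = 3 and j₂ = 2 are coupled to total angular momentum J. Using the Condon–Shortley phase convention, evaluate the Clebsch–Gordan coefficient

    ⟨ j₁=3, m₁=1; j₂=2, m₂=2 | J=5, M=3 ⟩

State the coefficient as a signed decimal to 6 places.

+0.577350  (= +√(1/3))

triangle: 0!×6!×4!/11! = 17280/39916800
(j±m)!: 4!×2!×4!×0!×8!×2! = 92897280
prefactor² = (2J+1)×Δ×N² = 442368
  k=0: +1/(0!×0!×2!×4!×4!×0!) = 1/1152
Σ = 1/1152  ⇒  CG² = 442368×1/1152² = 1/3
CG = +√(1/3) = +0.577350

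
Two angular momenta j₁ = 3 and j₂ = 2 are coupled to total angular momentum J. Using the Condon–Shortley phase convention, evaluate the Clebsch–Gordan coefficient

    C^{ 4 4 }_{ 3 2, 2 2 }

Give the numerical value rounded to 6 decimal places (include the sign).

−√(2/5) ≈ -0.632456

triangle: 1!*5!*3!/10! = 720/3628800
(j±m)!: 5!*1!*4!*0!*8!*0! = 116121600
prefactor² = (2J+1)*Δ*N² = 207360
  k=1: −1/(1!*0!*0!*3!*5!*0!) = -1/720
Σ = -1/720  ⇒  CG² = 207360*(-1/720)² = 2/5
CG = −√(2/5) = -0.632456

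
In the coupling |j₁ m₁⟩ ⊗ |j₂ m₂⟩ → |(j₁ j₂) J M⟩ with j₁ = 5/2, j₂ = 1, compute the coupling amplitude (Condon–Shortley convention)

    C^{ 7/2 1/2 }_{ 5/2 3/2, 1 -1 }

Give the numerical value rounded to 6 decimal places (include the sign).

j₁+j₂−J=0  J+j₁−j₂=5  J−j₁+j₂=2  j₁+j₂+J+1=8
(j₁±m₁, j₂±m₂, J±M) = (4,1,0,2,4,3)
P² = 2304/7
sum k=0..0:
  [0] +1/48 = 1/48
S = 1/48
C² = P²·S² = 1/7 ; C = +0.377964

+√(1/7) ≈ +0.377964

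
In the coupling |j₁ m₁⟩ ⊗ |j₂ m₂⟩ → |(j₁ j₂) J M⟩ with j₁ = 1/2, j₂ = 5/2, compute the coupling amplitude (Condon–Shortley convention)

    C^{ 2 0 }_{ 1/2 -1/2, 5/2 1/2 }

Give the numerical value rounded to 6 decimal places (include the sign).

j₁+j₂−J=1  J+j₁−j₂=0  J−j₁+j₂=4  j₁+j₂+J+1=6
(j₁±m₁, j₂±m₂, J±M) = (0,1,3,2,2,2)
P² = 8
sum k=1..1:
  [1] −1/4 = -1/4
S = -1/4
C² = P²·S² = 1/2 ; C = -0.707107

−√(1/2) ≈ -0.707107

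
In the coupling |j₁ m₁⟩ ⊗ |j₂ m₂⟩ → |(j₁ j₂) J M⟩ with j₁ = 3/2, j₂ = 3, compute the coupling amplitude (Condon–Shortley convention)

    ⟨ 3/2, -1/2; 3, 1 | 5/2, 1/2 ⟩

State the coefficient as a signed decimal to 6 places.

triangle: 2!*1!*4!/8! = 48/40320
(j±m)!: 1!*2!*4!*2!*3!*2! = 1152
prefactor² = (2J+1)*Δ*N² = 288/35
  k=1: −1/(1!*1!*1!*3!*0!*1!) = -1/6
  k=2: +1/(2!*0!*0!*2!*1!*2!) = 1/8
Σ = -1/24  ⇒  CG² = 288/35*(-1/24)² = 1/70
CG = −√(1/70) = -0.119523

-0.119523  (= −√(1/70))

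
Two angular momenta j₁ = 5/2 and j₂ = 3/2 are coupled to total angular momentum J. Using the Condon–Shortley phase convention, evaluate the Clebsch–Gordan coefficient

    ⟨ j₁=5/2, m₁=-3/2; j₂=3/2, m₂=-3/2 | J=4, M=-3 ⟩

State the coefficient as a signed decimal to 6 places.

+√(5/8) ≈ +0.790569

triangle: 0!·5!·3!/9! = 720/362880
(j±m)!: 1!·4!·0!·3!·1!·7! = 725760
prefactor² = (2J+1)·Δ·N² = 12960
  k=0: +1/(0!·0!·4!·0!·1!·3!) = 1/144
Σ = 1/144  ⇒  CG² = 12960·1/144² = 5/8
CG = +√(5/8) = +0.790569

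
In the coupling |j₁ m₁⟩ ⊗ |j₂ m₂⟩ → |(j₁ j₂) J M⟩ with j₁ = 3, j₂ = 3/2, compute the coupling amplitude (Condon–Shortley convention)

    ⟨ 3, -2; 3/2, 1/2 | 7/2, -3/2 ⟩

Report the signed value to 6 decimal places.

-0.654654

√[8·1!5!2!/9! · 1!5!2!1!2!5!] = √(6400/21)
  +(−1)^0/∏(0,1,5,2,0,0)! = 1/240  (running 1/240)
  +(−1)^1/∏(1,0,4,1,1,1)! = -1/24  (running -3/80)
⟨..|..⟩ = √(6400/21)·(-3/80) = -0.654654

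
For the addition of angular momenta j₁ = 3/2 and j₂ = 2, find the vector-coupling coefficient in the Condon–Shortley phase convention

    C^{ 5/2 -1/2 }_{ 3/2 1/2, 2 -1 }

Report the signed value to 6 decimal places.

+√(5/14) = +0.597614

triangle: 1!×2!×3!/7! = 12/5040
(j±m)!: 2!×1!×1!×3!×2!×3! = 144
prefactor² = (2J+1)×Δ×N² = 72/35
  k=0: +1/(0!×1!×1!×1!×1!×2!) = 1/2
  k=1: −1/(1!×0!×0!×0!×2!×3!) = -1/12
Σ = 5/12  ⇒  CG² = 72/35×5/12² = 5/14
CG = +√(5/14) = +0.597614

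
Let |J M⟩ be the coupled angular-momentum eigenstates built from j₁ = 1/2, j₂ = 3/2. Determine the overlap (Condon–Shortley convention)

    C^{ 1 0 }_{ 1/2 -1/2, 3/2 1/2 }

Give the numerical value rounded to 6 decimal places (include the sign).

-0.707107  (= −√(1/2))

j₁+j₂−J=1  J+j₁−j₂=0  J−j₁+j₂=2  j₁+j₂+J+1=4
(j₁±m₁, j₂±m₂, J±M) = (0,1,2,1,1,1)
P² = 1/2
sum k=1..1:
  [1] −1/1 = -1
S = -1
C² = P²·S² = 1/2 ; C = -0.707107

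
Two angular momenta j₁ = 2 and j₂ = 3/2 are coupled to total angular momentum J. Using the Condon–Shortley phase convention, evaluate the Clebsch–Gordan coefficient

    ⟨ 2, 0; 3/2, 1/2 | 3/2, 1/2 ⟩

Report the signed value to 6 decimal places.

triangle: 2!×2!×1!/6! = 4/720
(j±m)!: 2!×2!×2!×1!×2!×1! = 16
prefactor² = (2J+1)×Δ×N² = 16/45
  k=1: −1/(1!×1!×1!×1!×1!×0!) = -1
  k=2: +1/(2!×0!×0!×0!×2!×1!) = 1/4
Σ = -3/4  ⇒  CG² = 16/45×(-3/4)² = 1/5
CG = −√(1/5) = -0.447214

−√(1/5) = -0.447214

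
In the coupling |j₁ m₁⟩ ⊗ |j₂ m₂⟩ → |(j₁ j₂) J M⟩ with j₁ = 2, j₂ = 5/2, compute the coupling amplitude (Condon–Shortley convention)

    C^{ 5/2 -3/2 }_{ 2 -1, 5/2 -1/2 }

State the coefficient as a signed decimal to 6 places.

-0.414039

√[6·2!2!3!/8! · 1!3!2!3!1!4!] = √(216/35)
  +(−1)^1/∏(1,1,2,1,0,2)! = -1/4  (running -1/4)
  +(−1)^2/∏(2,0,1,0,1,3)! = 1/12  (running -1/6)
⟨..|..⟩ = √(216/35)·(-1/6) = -0.414039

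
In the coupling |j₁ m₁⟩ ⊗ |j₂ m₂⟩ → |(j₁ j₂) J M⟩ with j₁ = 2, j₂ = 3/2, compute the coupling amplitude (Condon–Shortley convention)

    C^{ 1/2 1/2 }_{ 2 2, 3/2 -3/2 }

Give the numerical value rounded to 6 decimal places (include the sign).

+0.632456

√[2·3!1!0!/5! · 4!0!0!3!1!0!] = √(72/5)
  +(−1)^0/∏(0,3,0,0,1,0)! = 1/6  (running 1/6)
⟨..|..⟩ = √(72/5)·(1/6) = +0.632456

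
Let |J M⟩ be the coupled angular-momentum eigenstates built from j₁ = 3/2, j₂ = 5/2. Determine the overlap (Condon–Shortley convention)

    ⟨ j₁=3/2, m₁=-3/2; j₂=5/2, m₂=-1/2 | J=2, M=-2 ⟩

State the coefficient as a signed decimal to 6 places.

triangle: 2!·1!·3!/7! = 12/5040
(j±m)!: 0!·3!·2!·3!·0!·4! = 1728
prefactor² = (2J+1)·Δ·N² = 144/7
  k=2: +1/(2!·0!·1!·0!·0!·3!) = 1/12
Σ = 1/12  ⇒  CG² = 144/7·1/12² = 1/7
CG = +√(1/7) = +0.377964

+√(1/7) ≈ +0.377964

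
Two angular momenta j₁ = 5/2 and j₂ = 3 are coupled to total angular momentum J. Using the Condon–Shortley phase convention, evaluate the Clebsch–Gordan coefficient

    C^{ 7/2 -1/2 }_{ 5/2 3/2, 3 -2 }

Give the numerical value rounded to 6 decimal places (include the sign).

j₁+j₂−J=2  J+j₁−j₂=3  J−j₁+j₂=4  j₁+j₂+J+1=10
(j₁±m₁, j₂±m₂, J±M) = (4,1,1,5,3,4)
P² = 9216/35
sum k=0..1:
  [0] +1/24 = 1/24
  [1] −1/144 = -1/144
S = 5/144
C² = P²·S² = 20/63 ; C = +0.563436

+√(20/63) = +0.563436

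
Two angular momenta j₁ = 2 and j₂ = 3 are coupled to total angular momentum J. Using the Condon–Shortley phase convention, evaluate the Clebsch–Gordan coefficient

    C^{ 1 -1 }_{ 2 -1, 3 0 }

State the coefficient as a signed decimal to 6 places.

−√(3/35) ≈ -0.292770

triangle: 4!×0!×2!/7! = 48/5040
(j±m)!: 1!×3!×3!×3!×0!×2! = 432
prefactor² = (2J+1)×Δ×N² = 432/35
  k=3: −1/(3!×1!×0!×0!×0!×2!) = -1/12
Σ = -1/12  ⇒  CG² = 432/35×(-1/12)² = 3/35
CG = −√(3/35) = -0.292770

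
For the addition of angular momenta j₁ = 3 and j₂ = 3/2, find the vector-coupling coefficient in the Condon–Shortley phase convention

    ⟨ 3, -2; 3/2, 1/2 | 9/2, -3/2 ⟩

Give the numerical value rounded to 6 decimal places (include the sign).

triangle: 0!×6!×3!/10! = 4320/3628800
(j±m)!: 1!×5!×2!×1!×3!×6! = 1036800
prefactor² = (2J+1)×Δ×N² = 86400/7
  k=0: +1/(0!×0!×5!×2!×1!×1!) = 1/240
Σ = 1/240  ⇒  CG² = 86400/7×1/240² = 3/14
CG = +√(3/14) = +0.462910

+√(3/14) ≈ +0.462910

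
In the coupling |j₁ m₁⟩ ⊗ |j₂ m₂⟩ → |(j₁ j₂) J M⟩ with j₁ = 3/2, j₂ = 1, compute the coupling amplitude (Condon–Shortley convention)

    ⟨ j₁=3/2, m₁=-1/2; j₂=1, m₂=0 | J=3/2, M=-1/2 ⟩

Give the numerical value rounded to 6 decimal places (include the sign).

-0.258199  (= −√(1/15))

triangle: 1!×2!×1!/5! = 2/120
(j±m)!: 1!×2!×1!×1!×1!×2! = 4
prefactor² = (2J+1)×Δ×N² = 4/15
  k=0: +1/(0!×1!×2!×1!×0!×0!) = 1/2
  k=1: −1/(1!×0!×1!×0!×1!×1!) = -1
Σ = -1/2  ⇒  CG² = 4/15×(-1/2)² = 1/15
CG = −√(1/15) = -0.258199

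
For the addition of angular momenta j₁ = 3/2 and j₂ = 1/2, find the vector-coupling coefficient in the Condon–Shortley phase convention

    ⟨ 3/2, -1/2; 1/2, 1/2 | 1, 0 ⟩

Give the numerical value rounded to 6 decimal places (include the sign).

-0.707107  (= −√(1/2))

j₁+j₂−J=1  J+j₁−j₂=2  J−j₁+j₂=0  j₁+j₂+J+1=4
(j₁±m₁, j₂±m₂, J±M) = (1,2,1,0,1,1)
P² = 1/2
sum k=1..1:
  [1] −1/1 = -1
S = -1
C² = P²·S² = 1/2 ; C = -0.707107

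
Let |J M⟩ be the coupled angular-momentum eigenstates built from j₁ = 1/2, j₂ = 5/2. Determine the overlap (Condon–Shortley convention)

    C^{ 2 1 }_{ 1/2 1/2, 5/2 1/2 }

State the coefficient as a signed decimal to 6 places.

j₁+j₂−J=1  J+j₁−j₂=0  J−j₁+j₂=4  j₁+j₂+J+1=6
(j₁±m₁, j₂±m₂, J±M) = (1,0,3,2,3,1)
P² = 12
sum k=0..0:
  [0] +1/6 = 1/6
S = 1/6
C² = P²·S² = 1/3 ; C = +0.577350

+√(1/3) = +0.577350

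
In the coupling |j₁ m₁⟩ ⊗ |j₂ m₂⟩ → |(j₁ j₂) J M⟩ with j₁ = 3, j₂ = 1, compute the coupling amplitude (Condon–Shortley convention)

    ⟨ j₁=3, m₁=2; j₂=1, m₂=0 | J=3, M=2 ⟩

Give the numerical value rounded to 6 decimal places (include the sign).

j₁+j₂−J=1  J+j₁−j₂=5  J−j₁+j₂=1  j₁+j₂+J+1=8
(j₁±m₁, j₂±m₂, J±M) = (5,1,1,1,5,1)
P² = 300
sum k=0..1:
  [0] +1/24 = 1/24
  [1] −1/120 = -1/120
S = 1/30
C² = P²·S² = 1/3 ; C = +0.577350

+√(1/3) ≈ +0.577350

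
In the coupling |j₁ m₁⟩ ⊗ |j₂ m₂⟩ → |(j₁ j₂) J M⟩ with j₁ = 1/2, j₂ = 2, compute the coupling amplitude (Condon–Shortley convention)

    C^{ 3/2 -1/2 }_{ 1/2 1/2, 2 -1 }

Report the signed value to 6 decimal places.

j₁+j₂−J=1  J+j₁−j₂=0  J−j₁+j₂=3  j₁+j₂+J+1=5
(j₁±m₁, j₂±m₂, J±M) = (1,0,1,3,1,2)
P² = 12/5
sum k=0..0:
  [0] +1/2 = 1/2
S = 1/2
C² = P²·S² = 3/5 ; C = +0.774597

+0.774597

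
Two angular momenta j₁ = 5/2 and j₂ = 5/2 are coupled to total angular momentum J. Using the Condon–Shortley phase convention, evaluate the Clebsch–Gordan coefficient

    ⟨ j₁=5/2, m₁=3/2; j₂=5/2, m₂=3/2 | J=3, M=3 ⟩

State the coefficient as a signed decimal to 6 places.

−√(4/9) = -0.666667

√[7·2!3!3!/9! · 4!1!4!1!6!0!] = √(576)
  +(−1)^1/∏(1,1,0,3,3,0)! = -1/36  (running -1/36)
⟨..|..⟩ = √(576)·(-1/36) = -0.666667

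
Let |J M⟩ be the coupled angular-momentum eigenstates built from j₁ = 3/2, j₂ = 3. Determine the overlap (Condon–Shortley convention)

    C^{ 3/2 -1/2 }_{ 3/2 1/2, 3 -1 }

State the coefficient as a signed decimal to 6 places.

triangle: 3!×0!×3!/7! = 36/5040
(j±m)!: 2!×1!×2!×4!×1!×2! = 192
prefactor² = (2J+1)×Δ×N² = 192/35
  k=1: −1/(1!×2!×0!×1!×0!×2!) = -1/4
Σ = -1/4  ⇒  CG² = 192/35×(-1/4)² = 12/35
CG = −√(12/35) = -0.585540

−√(12/35) ≈ -0.585540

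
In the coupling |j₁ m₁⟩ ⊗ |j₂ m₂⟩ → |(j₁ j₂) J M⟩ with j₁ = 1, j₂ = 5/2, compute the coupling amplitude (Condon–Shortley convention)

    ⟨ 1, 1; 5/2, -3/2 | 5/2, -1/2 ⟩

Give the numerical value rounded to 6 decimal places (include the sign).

j₁+j₂−J=1  J+j₁−j₂=1  J−j₁+j₂=4  j₁+j₂+J+1=7
(j₁±m₁, j₂±m₂, J±M) = (2,0,1,4,2,3)
P² = 576/35
sum k=0..0:
  [0] +1/6 = 1/6
S = 1/6
C² = P²·S² = 16/35 ; C = +0.676123

+√(16/35) = +0.676123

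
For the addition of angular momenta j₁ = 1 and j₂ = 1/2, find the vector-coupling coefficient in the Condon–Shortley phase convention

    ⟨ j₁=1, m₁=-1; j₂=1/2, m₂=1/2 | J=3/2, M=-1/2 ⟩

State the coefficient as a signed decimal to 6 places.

j₁+j₂−J=0  J+j₁−j₂=2  J−j₁+j₂=1  j₁+j₂+J+1=4
(j₁±m₁, j₂±m₂, J±M) = (0,2,1,0,1,2)
P² = 4/3
sum k=0..0:
  [0] +1/2 = 1/2
S = 1/2
C² = P²·S² = 1/3 ; C = +0.577350

+0.577350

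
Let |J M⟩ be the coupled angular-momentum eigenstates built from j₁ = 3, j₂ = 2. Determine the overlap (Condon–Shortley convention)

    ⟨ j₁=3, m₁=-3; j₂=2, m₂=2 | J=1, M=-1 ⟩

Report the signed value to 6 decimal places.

+√(3/7) = +0.654654

triangle: 4!×2!×0!/7! = 48/5040
(j±m)!: 0!×6!×4!×0!×0!×2! = 34560
prefactor² = (2J+1)×Δ×N² = 6912/7
  k=4: +1/(4!×0!×2!×0!×0!×0!) = 1/48
Σ = 1/48  ⇒  CG² = 6912/7×1/48² = 3/7
CG = +√(3/7) = +0.654654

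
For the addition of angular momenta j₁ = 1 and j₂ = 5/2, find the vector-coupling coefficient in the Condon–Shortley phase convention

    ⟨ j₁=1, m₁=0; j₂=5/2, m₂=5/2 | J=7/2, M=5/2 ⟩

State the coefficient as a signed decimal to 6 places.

+0.534522  (= +√(2/7))

j₁+j₂−J=0  J+j₁−j₂=2  J−j₁+j₂=5  j₁+j₂+J+1=8
(j₁±m₁, j₂±m₂, J±M) = (1,1,5,0,6,1)
P² = 28800/7
sum k=0..0:
  [0] +1/120 = 1/120
S = 1/120
C² = P²·S² = 2/7 ; C = +0.534522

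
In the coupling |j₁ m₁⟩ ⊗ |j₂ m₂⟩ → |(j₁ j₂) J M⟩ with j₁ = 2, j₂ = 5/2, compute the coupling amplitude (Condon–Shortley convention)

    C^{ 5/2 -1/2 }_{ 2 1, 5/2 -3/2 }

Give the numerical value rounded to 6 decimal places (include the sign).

√[6·2!2!3!/8! · 3!1!1!4!2!3!] = √(216/35)
  +(−1)^0/∏(0,2,1,1,1,2)! = 1/4  (running 1/4)
  +(−1)^1/∏(1,1,0,0,2,3)! = -1/12  (running 1/6)
⟨..|..⟩ = √(216/35)·(1/6) = +0.414039

+√(6/35) ≈ +0.414039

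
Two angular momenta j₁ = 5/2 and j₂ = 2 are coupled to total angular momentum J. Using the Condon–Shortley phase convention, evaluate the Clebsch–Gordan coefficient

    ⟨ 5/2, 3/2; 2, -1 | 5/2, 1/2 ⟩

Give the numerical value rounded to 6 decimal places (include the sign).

triangle: 2!×3!×2!/8! = 24/40320
(j±m)!: 4!×1!×1!×3!×3!×2! = 1728
prefactor² = (2J+1)×Δ×N² = 216/35
  k=0: +1/(0!×2!×1!×1!×2!×1!) = 1/4
  k=1: −1/(1!×1!×0!×0!×3!×2!) = -1/12
Σ = 1/6  ⇒  CG² = 216/35×1/6² = 6/35
CG = +√(6/35) = +0.414039

+√(6/35) = +0.414039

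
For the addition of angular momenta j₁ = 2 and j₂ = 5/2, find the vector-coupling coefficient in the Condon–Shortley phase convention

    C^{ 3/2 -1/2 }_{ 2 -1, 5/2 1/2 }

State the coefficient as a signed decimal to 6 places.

+√(5/21) = +0.487950

√[4·3!1!2!/7! · 1!3!3!2!1!2!] = √(48/35)
  +(−1)^2/∏(2,1,1,1,0,1)! = 1/2  (running 1/2)
  +(−1)^3/∏(3,0,0,0,1,2)! = -1/12  (running 5/12)
⟨..|..⟩ = √(48/35)·(5/12) = +0.487950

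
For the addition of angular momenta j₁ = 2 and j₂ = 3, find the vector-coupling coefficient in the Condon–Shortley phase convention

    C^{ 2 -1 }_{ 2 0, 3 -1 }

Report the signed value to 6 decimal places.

j₁+j₂−J=3  J+j₁−j₂=1  J−j₁+j₂=3  j₁+j₂+J+1=8
(j₁±m₁, j₂±m₂, J±M) = (2,2,2,4,1,3)
P² = 36/7
sum k=1..2:
  [1] −1/4 = -1/4
  [2] +1/12 = 1/12
S = -1/6
C² = P²·S² = 1/7 ; C = -0.377964

−√(1/7) ≈ -0.377964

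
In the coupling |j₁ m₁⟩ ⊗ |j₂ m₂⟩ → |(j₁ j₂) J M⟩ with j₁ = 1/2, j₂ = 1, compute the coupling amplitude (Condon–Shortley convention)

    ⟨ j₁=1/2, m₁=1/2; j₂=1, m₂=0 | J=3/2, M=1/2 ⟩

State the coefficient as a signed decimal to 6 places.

+√(2/3) ≈ +0.816497

√[4·0!1!2!/4! · 1!0!1!1!2!1!] = √(2/3)
  +(−1)^0/∏(0,0,0,1,1,1)! = 1  (running 1)
⟨..|..⟩ = √(2/3)·(1) = +0.816497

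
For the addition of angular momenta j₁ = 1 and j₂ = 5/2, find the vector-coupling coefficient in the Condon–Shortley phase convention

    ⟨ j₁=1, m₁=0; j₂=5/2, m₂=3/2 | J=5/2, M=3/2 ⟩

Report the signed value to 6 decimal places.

j₁+j₂−J=1  J+j₁−j₂=1  J−j₁+j₂=4  j₁+j₂+J+1=7
(j₁±m₁, j₂±m₂, J±M) = (1,1,4,1,4,1)
P² = 576/35
sum k=0..1:
  [0] +1/24 = 1/24
  [1] −1/6 = -1/6
S = -1/8
C² = P²·S² = 9/35 ; C = -0.507093

−√(9/35) ≈ -0.507093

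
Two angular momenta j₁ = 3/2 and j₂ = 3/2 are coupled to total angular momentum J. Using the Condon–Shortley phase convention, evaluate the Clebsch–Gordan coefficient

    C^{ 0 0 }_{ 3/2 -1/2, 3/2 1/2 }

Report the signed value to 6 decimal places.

triangle: 3!·0!·0!/4! = 6/24
(j±m)!: 1!·2!·2!·1!·0!·0! = 4
prefactor² = (2J+1)·Δ·N² = 1
  k=2: +1/(2!·1!·0!·0!·0!·0!) = 1/2
Σ = 1/2  ⇒  CG² = 1·1/2² = 1/4
CG = +√(1/4) = +0.500000

+0.500000  (= +√(1/4))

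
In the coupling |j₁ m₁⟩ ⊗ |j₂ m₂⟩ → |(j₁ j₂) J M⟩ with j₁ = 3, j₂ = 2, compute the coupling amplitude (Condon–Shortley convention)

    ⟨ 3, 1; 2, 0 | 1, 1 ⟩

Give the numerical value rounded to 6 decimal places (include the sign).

triangle: 4!*2!*0!/7! = 48/5040
(j±m)!: 4!*2!*2!*2!*2!*0! = 384
prefactor² = (2J+1)*Δ*N² = 384/35
  k=2: +1/(2!*2!*0!*0!*2!*0!) = 1/8
Σ = 1/8  ⇒  CG² = 384/35*1/8² = 6/35
CG = +√(6/35) = +0.414039

+√(6/35) ≈ +0.414039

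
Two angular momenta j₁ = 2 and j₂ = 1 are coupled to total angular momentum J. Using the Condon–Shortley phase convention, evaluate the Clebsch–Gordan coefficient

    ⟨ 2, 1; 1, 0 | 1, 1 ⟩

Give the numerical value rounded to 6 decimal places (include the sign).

-0.547723  (= −√(3/10))

√[3·2!2!0!/5! · 3!1!1!1!2!0!] = √(6/5)
  +(−1)^1/∏(1,1,0,0,2,0)! = -1/2  (running -1/2)
⟨..|..⟩ = √(6/5)·(-1/2) = -0.547723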